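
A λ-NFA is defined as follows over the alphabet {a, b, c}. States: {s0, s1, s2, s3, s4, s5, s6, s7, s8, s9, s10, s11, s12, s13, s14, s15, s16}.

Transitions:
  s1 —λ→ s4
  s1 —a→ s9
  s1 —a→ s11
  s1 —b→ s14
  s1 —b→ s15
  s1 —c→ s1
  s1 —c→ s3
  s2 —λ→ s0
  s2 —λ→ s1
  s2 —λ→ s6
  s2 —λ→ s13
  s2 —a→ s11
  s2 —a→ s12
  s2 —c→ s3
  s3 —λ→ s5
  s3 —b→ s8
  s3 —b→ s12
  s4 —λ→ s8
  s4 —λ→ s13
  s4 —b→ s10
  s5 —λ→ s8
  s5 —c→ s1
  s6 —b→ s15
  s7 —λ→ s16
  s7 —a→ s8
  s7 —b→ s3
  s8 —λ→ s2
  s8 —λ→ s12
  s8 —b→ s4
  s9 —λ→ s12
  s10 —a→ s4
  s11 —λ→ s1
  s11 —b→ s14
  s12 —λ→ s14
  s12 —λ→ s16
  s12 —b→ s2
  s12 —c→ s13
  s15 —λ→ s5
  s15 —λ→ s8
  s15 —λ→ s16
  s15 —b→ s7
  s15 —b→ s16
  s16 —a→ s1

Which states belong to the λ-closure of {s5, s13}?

{s0, s1, s2, s4, s5, s6, s8, s12, s13, s14, s16}

Start with {s5, s13}.
From s5 via λ: add s8.
From s8 via λ: add s2, s12.
From s2 via λ: add s0, s1, s6.
From s12 via λ: add s14, s16.
From s1 via λ: add s4.
No new states can be added; the closed set is {s0, s1, s2, s4, s5, s6, s8, s12, s13, s14, s16}.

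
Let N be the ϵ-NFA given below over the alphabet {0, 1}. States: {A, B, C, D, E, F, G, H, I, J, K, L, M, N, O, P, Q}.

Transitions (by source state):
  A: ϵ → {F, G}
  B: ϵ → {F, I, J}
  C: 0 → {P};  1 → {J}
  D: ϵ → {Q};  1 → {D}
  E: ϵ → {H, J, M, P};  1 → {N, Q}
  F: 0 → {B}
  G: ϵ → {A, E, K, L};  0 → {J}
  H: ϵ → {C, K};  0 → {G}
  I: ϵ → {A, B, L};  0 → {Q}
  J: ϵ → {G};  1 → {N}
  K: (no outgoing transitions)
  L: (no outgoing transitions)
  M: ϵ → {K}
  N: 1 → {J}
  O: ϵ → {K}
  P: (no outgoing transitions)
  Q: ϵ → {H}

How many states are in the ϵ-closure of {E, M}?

11

Start with {E, M}.
From E via ϵ: add H, J, P.
From M via ϵ: add K.
From H via ϵ: add C.
From J via ϵ: add G.
From G via ϵ: add A, L.
From A via ϵ: add F.
ϵ-closure = {A, C, E, F, G, H, J, K, L, M, P}, which has 11 states.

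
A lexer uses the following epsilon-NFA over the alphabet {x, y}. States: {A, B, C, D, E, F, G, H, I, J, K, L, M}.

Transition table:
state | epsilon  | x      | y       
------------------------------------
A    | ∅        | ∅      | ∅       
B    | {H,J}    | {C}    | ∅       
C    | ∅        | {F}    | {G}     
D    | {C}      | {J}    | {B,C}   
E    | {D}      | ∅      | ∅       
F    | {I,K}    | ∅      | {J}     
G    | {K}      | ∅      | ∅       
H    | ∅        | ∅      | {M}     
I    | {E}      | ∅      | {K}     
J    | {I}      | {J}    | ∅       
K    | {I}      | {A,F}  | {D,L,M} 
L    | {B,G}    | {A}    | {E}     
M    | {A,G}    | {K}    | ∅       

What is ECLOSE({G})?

Start with {G}.
From G via epsilon: add K.
From K via epsilon: add I.
From I via epsilon: add E.
From E via epsilon: add D.
From D via epsilon: add C.
No new states can be added; the closed set is {C, D, E, G, I, K}.

{C, D, E, G, I, K}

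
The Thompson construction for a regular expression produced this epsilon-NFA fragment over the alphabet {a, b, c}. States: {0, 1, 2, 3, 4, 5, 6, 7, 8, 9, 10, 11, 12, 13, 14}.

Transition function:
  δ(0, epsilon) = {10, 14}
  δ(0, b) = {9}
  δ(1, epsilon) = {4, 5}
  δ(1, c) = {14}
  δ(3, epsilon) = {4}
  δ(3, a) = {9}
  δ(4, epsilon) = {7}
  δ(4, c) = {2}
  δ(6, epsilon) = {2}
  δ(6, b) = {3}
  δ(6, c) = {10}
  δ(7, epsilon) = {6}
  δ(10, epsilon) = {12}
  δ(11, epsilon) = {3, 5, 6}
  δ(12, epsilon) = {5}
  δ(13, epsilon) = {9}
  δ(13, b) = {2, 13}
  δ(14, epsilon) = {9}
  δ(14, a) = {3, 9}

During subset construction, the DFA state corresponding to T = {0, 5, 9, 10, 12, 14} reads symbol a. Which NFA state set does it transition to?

{2, 3, 4, 6, 7, 9}

14 on a → {3, 9}.
No a-transition from 0, 5, 9, 10, 12.
Union after reading a: {3, 9}.
Now take the epsilon-closure:
From 3 via epsilon: add 4.
From 4 via epsilon: add 7.
From 7 via epsilon: add 6.
From 6 via epsilon: add 2.
No new states can be added; the closed set is {2, 3, 4, 6, 7, 9}.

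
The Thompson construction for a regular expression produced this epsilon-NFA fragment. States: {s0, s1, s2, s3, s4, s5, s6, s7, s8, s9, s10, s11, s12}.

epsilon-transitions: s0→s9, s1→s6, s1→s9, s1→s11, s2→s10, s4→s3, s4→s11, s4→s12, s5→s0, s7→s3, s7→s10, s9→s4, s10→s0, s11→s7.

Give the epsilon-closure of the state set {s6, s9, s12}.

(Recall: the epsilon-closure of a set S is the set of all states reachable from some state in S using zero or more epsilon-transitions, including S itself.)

{s0, s3, s4, s6, s7, s9, s10, s11, s12}

Start with {s6, s9, s12}.
From s9 via epsilon: add s4.
From s4 via epsilon: add s3, s11.
From s11 via epsilon: add s7.
From s7 via epsilon: add s10.
From s10 via epsilon: add s0.
No new states can be added; the closed set is {s0, s3, s4, s6, s7, s9, s10, s11, s12}.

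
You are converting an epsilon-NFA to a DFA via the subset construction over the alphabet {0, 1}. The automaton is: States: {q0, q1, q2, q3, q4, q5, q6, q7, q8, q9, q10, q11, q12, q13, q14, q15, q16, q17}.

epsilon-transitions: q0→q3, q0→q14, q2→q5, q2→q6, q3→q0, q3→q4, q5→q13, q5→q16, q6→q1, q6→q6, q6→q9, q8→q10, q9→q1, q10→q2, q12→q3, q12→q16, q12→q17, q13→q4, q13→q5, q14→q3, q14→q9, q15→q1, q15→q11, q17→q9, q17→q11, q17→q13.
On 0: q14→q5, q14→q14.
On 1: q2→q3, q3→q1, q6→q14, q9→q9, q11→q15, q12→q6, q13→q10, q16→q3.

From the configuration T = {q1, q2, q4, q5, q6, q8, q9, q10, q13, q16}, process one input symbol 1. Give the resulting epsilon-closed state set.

q2 on 1 → {q3}.
q6 on 1 → {q14}.
q9 on 1 → {q9}.
q13 on 1 → {q10}.
q16 on 1 → {q3}.
No 1-transition from q1, q4, q5, q8, q10.
Union after reading 1: {q3, q9, q10, q14}.
Now take the epsilon-closure:
From q3 via epsilon: add q0, q4.
From q9 via epsilon: add q1.
From q10 via epsilon: add q2.
From q2 via epsilon: add q5, q6.
From q5 via epsilon: add q13, q16.
No new states can be added; the closed set is {q0, q1, q2, q3, q4, q5, q6, q9, q10, q13, q14, q16}.

{q0, q1, q2, q3, q4, q5, q6, q9, q10, q13, q14, q16}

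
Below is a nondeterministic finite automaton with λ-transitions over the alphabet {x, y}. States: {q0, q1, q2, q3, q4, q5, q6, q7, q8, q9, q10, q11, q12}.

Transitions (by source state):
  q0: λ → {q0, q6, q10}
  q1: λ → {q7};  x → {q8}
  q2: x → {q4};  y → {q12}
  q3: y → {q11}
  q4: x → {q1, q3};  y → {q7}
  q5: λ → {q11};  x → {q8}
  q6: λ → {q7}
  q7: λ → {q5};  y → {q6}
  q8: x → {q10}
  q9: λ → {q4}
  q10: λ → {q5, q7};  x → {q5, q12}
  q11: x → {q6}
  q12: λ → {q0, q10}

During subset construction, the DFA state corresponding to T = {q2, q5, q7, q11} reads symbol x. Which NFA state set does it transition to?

q2 on x → {q4}.
q5 on x → {q8}.
q11 on x → {q6}.
No x-transition from q7.
Union after reading x: {q4, q6, q8}.
Now take the λ-closure:
From q6 via λ: add q7.
From q7 via λ: add q5.
From q5 via λ: add q11.
No new states can be added; the closed set is {q4, q5, q6, q7, q8, q11}.

{q4, q5, q6, q7, q8, q11}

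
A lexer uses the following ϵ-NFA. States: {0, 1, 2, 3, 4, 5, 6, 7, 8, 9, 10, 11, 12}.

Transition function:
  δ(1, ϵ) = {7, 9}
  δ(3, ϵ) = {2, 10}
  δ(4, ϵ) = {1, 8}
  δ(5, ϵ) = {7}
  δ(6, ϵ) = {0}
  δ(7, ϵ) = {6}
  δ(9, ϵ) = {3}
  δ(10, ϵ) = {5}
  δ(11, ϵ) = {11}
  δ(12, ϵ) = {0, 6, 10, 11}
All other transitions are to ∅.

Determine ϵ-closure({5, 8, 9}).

{0, 2, 3, 5, 6, 7, 8, 9, 10}

Start with {5, 8, 9}.
From 5 via ϵ: add 7.
From 9 via ϵ: add 3.
From 3 via ϵ: add 2, 10.
From 7 via ϵ: add 6.
From 6 via ϵ: add 0.
No new states can be added; the closed set is {0, 2, 3, 5, 6, 7, 8, 9, 10}.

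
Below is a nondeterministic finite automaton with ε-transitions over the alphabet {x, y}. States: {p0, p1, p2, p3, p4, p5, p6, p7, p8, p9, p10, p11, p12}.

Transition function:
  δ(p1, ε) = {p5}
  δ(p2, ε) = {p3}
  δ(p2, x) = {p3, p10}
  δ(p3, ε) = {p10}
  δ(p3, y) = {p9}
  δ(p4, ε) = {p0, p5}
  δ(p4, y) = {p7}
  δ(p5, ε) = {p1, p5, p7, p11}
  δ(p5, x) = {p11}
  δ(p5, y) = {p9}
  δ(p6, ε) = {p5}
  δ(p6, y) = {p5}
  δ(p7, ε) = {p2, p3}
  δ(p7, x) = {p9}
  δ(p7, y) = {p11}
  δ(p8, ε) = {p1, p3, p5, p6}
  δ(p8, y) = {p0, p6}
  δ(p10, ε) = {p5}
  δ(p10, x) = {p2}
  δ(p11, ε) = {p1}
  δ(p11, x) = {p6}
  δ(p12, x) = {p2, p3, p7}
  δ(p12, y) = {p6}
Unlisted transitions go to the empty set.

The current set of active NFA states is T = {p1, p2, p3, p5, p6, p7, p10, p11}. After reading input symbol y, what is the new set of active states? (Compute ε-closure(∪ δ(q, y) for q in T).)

p3 on y → {p9}.
p5 on y → {p9}.
p6 on y → {p5}.
p7 on y → {p11}.
No y-transition from p1, p2, p10, p11.
Union after reading y: {p5, p9, p11}.
Now take the ε-closure:
From p5 via ε: add p1, p7.
From p7 via ε: add p2, p3.
From p3 via ε: add p10.
No new states can be added; the closed set is {p1, p2, p3, p5, p7, p9, p10, p11}.

{p1, p2, p3, p5, p7, p9, p10, p11}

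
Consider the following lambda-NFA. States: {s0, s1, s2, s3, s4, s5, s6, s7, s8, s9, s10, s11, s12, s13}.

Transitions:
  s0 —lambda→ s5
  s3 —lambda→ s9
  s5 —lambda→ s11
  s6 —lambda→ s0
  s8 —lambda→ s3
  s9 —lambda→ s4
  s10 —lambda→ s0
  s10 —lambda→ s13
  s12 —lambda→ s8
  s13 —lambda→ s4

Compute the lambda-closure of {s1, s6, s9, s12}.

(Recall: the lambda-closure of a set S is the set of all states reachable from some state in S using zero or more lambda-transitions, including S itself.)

{s0, s1, s3, s4, s5, s6, s8, s9, s11, s12}

Start with {s1, s6, s9, s12}.
From s6 via lambda: add s0.
From s9 via lambda: add s4.
From s12 via lambda: add s8.
From s0 via lambda: add s5.
From s8 via lambda: add s3.
From s5 via lambda: add s11.
No new states can be added; the closed set is {s0, s1, s3, s4, s5, s6, s8, s9, s11, s12}.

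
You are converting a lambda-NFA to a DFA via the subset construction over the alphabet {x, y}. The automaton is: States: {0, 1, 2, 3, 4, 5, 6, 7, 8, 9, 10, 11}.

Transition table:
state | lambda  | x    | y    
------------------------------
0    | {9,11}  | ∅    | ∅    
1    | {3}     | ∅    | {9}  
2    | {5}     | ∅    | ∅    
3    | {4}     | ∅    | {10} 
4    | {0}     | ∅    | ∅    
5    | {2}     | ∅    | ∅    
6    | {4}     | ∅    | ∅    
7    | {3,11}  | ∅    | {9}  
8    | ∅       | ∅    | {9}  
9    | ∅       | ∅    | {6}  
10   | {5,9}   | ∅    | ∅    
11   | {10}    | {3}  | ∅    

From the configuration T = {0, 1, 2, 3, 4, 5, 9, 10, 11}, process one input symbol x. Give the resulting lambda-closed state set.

{0, 2, 3, 4, 5, 9, 10, 11}

11 on x → {3}.
No x-transition from 0, 1, 2, 3, 4, 5, 9, 10.
Union after reading x: {3}.
Now take the lambda-closure:
From 3 via lambda: add 4.
From 4 via lambda: add 0.
From 0 via lambda: add 9, 11.
From 11 via lambda: add 10.
From 10 via lambda: add 5.
From 5 via lambda: add 2.
No new states can be added; the closed set is {0, 2, 3, 4, 5, 9, 10, 11}.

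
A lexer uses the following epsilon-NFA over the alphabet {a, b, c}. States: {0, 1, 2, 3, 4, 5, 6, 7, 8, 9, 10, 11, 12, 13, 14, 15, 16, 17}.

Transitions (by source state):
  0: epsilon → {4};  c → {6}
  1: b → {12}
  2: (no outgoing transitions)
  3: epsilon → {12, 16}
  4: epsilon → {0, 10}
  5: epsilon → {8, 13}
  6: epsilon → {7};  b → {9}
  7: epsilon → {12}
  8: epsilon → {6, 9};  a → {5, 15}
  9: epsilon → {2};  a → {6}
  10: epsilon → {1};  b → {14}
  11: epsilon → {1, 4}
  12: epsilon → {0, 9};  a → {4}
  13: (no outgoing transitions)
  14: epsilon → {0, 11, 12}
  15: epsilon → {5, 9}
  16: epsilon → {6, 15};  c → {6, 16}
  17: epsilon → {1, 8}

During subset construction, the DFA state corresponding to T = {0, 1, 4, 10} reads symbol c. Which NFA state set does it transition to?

{0, 1, 2, 4, 6, 7, 9, 10, 12}

0 on c → {6}.
No c-transition from 1, 4, 10.
Union after reading c: {6}.
Now take the epsilon-closure:
From 6 via epsilon: add 7.
From 7 via epsilon: add 12.
From 12 via epsilon: add 0, 9.
From 0 via epsilon: add 4.
From 9 via epsilon: add 2.
From 4 via epsilon: add 10.
From 10 via epsilon: add 1.
No new states can be added; the closed set is {0, 1, 2, 4, 6, 7, 9, 10, 12}.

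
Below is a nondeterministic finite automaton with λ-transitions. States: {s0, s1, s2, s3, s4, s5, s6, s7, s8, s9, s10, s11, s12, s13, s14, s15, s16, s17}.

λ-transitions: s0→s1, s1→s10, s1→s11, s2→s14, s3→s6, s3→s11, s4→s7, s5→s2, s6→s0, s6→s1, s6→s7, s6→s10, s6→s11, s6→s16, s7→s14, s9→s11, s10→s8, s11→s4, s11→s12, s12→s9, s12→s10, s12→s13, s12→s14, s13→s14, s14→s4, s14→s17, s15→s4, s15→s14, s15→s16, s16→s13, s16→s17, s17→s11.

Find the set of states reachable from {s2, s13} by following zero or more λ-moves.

Start with {s2, s13}.
From s2 via λ: add s14.
From s14 via λ: add s4, s17.
From s4 via λ: add s7.
From s17 via λ: add s11.
From s11 via λ: add s12.
From s12 via λ: add s9, s10.
From s10 via λ: add s8.
No new states can be added; the closed set is {s2, s4, s7, s8, s9, s10, s11, s12, s13, s14, s17}.

{s2, s4, s7, s8, s9, s10, s11, s12, s13, s14, s17}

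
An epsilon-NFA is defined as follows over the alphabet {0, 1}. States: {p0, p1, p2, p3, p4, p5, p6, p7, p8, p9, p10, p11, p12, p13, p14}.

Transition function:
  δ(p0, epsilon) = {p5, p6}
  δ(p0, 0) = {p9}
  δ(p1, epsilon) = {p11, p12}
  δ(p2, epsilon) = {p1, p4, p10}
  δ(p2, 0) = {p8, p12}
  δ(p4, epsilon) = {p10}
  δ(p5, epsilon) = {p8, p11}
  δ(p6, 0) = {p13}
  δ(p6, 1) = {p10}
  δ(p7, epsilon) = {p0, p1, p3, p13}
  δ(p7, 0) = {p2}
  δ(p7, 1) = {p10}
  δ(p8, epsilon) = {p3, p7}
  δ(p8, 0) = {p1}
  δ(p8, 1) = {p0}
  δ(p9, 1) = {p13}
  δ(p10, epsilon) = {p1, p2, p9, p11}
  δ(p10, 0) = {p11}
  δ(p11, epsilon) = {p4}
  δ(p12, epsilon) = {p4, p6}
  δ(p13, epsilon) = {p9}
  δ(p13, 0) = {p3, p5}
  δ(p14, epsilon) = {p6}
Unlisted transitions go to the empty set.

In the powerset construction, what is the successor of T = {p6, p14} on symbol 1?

p6 on 1 → {p10}.
No 1-transition from p14.
Union after reading 1: {p10}.
Now take the epsilon-closure:
From p10 via epsilon: add p1, p2, p9, p11.
From p1 via epsilon: add p12.
From p2 via epsilon: add p4.
From p12 via epsilon: add p6.
No new states can be added; the closed set is {p1, p2, p4, p6, p9, p10, p11, p12}.

{p1, p2, p4, p6, p9, p10, p11, p12}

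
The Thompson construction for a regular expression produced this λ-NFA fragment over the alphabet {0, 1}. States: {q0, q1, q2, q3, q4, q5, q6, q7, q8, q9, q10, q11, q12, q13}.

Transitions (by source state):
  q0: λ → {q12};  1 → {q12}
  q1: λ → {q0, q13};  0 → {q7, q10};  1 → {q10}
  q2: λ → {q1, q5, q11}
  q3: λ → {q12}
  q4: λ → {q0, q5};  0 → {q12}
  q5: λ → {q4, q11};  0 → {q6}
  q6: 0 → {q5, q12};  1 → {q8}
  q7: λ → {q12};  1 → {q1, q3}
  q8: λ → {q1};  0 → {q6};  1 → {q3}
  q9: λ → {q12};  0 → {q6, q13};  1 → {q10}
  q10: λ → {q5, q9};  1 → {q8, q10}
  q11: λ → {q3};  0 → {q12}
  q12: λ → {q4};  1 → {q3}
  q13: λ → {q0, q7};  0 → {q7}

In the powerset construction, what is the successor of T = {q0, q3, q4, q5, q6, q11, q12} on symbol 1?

{q0, q1, q3, q4, q5, q7, q8, q11, q12, q13}

q0 on 1 → {q12}.
q6 on 1 → {q8}.
q12 on 1 → {q3}.
No 1-transition from q3, q4, q5, q11.
Union after reading 1: {q3, q8, q12}.
Now take the λ-closure:
From q8 via λ: add q1.
From q12 via λ: add q4.
From q1 via λ: add q0, q13.
From q4 via λ: add q5.
From q5 via λ: add q11.
From q13 via λ: add q7.
No new states can be added; the closed set is {q0, q1, q3, q4, q5, q7, q8, q11, q12, q13}.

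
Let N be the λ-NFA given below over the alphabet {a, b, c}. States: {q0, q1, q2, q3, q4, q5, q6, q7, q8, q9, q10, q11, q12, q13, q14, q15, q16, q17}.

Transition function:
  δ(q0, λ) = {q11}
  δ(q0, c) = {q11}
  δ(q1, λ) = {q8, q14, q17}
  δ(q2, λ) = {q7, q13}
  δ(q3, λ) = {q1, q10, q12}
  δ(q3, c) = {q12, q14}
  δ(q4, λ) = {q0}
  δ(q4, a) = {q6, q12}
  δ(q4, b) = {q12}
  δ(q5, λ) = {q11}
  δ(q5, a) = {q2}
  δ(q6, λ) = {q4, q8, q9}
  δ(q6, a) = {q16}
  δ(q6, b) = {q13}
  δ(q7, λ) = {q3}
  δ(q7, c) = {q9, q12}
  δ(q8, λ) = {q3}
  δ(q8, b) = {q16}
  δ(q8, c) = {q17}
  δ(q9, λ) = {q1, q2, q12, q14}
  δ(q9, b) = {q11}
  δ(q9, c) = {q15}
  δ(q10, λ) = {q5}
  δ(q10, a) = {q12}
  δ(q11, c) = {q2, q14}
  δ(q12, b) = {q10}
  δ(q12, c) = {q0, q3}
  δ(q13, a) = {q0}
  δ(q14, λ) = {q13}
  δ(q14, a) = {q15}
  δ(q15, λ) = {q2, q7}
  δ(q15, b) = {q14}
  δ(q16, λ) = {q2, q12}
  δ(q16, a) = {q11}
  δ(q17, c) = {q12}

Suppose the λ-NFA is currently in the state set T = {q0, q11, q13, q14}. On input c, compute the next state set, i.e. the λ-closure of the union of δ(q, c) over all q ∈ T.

q0 on c → {q11}.
q11 on c → {q2, q14}.
No c-transition from q13, q14.
Union after reading c: {q2, q11, q14}.
Now take the λ-closure:
From q2 via λ: add q7, q13.
From q7 via λ: add q3.
From q3 via λ: add q1, q10, q12.
From q1 via λ: add q8, q17.
From q10 via λ: add q5.
No new states can be added; the closed set is {q1, q2, q3, q5, q7, q8, q10, q11, q12, q13, q14, q17}.

{q1, q2, q3, q5, q7, q8, q10, q11, q12, q13, q14, q17}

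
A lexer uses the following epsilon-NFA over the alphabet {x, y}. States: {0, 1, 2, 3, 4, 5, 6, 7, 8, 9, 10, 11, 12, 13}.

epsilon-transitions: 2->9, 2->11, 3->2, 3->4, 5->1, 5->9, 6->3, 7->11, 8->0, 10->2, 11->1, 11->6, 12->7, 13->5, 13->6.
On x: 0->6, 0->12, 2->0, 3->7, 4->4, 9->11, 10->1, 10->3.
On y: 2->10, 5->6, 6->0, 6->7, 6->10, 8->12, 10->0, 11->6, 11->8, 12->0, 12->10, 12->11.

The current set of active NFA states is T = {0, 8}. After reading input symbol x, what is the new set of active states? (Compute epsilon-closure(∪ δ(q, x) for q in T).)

0 on x → {6, 12}.
No x-transition from 8.
Union after reading x: {6, 12}.
Now take the epsilon-closure:
From 6 via epsilon: add 3.
From 12 via epsilon: add 7.
From 3 via epsilon: add 2, 4.
From 7 via epsilon: add 11.
From 2 via epsilon: add 9.
From 11 via epsilon: add 1.
No new states can be added; the closed set is {1, 2, 3, 4, 6, 7, 9, 11, 12}.

{1, 2, 3, 4, 6, 7, 9, 11, 12}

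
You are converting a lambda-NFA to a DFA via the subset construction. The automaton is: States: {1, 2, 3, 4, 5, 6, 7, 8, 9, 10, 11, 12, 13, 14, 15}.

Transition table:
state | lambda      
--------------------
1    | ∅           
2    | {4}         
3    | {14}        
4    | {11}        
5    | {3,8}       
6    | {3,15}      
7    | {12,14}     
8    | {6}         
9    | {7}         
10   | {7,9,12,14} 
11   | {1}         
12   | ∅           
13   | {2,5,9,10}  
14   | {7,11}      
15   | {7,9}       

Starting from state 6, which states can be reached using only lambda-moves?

{1, 3, 6, 7, 9, 11, 12, 14, 15}

Start with {6}.
From 6 via lambda: add 3, 15.
From 3 via lambda: add 14.
From 15 via lambda: add 7, 9.
From 7 via lambda: add 12.
From 14 via lambda: add 11.
From 11 via lambda: add 1.
No new states can be added; the closed set is {1, 3, 6, 7, 9, 11, 12, 14, 15}.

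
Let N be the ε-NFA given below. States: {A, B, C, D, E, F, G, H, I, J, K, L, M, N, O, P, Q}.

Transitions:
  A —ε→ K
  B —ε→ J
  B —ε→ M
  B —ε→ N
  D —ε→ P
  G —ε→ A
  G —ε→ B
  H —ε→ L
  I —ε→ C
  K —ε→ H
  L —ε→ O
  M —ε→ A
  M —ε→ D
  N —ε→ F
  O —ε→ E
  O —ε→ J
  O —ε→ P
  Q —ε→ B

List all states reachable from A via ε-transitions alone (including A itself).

{A, E, H, J, K, L, O, P}

Start with {A}.
From A via ε: add K.
From K via ε: add H.
From H via ε: add L.
From L via ε: add O.
From O via ε: add E, J, P.
No new states can be added; the closed set is {A, E, H, J, K, L, O, P}.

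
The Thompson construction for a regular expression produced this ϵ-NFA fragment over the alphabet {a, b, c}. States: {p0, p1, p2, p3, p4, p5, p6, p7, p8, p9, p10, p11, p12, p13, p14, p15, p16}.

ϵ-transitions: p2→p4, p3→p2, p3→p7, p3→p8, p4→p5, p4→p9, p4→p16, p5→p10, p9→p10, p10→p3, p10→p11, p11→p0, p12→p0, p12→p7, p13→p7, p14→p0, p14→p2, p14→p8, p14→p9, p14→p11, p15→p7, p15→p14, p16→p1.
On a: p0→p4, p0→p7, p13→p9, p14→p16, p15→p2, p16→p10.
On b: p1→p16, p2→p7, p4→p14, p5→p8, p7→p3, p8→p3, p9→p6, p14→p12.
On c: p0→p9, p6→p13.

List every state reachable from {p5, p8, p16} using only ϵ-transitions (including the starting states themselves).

{p0, p1, p2, p3, p4, p5, p7, p8, p9, p10, p11, p16}

Start with {p5, p8, p16}.
From p5 via ϵ: add p10.
From p16 via ϵ: add p1.
From p10 via ϵ: add p3, p11.
From p3 via ϵ: add p2, p7.
From p11 via ϵ: add p0.
From p2 via ϵ: add p4.
From p4 via ϵ: add p9.
No new states can be added; the closed set is {p0, p1, p2, p3, p4, p5, p7, p8, p9, p10, p11, p16}.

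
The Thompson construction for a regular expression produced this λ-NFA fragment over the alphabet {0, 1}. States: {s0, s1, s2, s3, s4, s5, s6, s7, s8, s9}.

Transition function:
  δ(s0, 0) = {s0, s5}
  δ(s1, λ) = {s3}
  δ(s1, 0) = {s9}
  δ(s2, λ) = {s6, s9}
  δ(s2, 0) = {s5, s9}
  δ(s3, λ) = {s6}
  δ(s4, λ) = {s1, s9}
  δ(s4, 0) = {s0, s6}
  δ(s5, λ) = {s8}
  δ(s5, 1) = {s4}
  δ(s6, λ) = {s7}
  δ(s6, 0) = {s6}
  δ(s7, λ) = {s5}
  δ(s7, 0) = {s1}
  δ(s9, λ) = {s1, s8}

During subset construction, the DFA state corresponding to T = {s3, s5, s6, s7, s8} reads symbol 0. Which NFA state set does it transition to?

s6 on 0 → {s6}.
s7 on 0 → {s1}.
No 0-transition from s3, s5, s8.
Union after reading 0: {s1, s6}.
Now take the λ-closure:
From s1 via λ: add s3.
From s6 via λ: add s7.
From s7 via λ: add s5.
From s5 via λ: add s8.
No new states can be added; the closed set is {s1, s3, s5, s6, s7, s8}.

{s1, s3, s5, s6, s7, s8}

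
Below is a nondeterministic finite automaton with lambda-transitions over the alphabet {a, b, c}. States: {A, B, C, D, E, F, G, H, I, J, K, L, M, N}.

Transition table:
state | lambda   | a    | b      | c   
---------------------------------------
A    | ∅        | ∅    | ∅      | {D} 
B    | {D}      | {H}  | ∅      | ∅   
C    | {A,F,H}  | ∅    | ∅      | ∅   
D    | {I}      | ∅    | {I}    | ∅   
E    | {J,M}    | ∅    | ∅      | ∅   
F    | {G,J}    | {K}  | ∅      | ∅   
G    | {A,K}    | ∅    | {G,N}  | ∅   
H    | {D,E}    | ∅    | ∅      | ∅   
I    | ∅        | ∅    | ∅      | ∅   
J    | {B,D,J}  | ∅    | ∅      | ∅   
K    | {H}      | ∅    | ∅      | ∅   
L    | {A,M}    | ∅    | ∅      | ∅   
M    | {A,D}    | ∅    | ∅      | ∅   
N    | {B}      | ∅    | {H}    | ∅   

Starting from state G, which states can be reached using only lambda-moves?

Start with {G}.
From G via lambda: add A, K.
From K via lambda: add H.
From H via lambda: add D, E.
From D via lambda: add I.
From E via lambda: add J, M.
From J via lambda: add B.
No new states can be added; the closed set is {A, B, D, E, G, H, I, J, K, M}.

{A, B, D, E, G, H, I, J, K, M}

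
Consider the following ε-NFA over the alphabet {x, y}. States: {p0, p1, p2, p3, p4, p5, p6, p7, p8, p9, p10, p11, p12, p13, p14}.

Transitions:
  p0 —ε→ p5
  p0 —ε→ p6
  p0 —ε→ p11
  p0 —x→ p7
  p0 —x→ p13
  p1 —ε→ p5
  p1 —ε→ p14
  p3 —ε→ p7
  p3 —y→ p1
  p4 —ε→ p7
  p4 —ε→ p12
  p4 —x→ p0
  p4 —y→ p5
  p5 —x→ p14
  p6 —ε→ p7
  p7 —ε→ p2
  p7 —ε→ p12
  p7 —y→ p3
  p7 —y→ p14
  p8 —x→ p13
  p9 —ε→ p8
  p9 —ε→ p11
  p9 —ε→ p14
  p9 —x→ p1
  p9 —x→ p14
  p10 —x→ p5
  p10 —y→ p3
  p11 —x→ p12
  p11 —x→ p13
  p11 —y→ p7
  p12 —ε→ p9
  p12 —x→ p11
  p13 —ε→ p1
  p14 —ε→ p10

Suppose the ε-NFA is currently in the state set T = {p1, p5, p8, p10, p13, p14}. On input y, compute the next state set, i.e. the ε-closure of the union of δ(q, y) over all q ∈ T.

{p2, p3, p7, p8, p9, p10, p11, p12, p14}

p10 on y → {p3}.
No y-transition from p1, p5, p8, p13, p14.
Union after reading y: {p3}.
Now take the ε-closure:
From p3 via ε: add p7.
From p7 via ε: add p2, p12.
From p12 via ε: add p9.
From p9 via ε: add p8, p11, p14.
From p14 via ε: add p10.
No new states can be added; the closed set is {p2, p3, p7, p8, p9, p10, p11, p12, p14}.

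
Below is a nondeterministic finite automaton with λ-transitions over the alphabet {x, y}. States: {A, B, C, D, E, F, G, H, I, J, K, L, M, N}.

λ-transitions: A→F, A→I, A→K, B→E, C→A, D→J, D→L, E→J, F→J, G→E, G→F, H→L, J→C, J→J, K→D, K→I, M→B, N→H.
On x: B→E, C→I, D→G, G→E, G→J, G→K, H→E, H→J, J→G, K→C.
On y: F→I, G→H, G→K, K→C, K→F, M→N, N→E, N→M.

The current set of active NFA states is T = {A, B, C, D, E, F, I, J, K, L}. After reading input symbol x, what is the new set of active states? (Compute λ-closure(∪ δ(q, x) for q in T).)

B on x → {E}.
C on x → {I}.
D on x → {G}.
J on x → {G}.
K on x → {C}.
No x-transition from A, E, F, I, L.
Union after reading x: {C, E, G, I}.
Now take the λ-closure:
From C via λ: add A.
From E via λ: add J.
From G via λ: add F.
From A via λ: add K.
From K via λ: add D.
From D via λ: add L.
No new states can be added; the closed set is {A, C, D, E, F, G, I, J, K, L}.

{A, C, D, E, F, G, I, J, K, L}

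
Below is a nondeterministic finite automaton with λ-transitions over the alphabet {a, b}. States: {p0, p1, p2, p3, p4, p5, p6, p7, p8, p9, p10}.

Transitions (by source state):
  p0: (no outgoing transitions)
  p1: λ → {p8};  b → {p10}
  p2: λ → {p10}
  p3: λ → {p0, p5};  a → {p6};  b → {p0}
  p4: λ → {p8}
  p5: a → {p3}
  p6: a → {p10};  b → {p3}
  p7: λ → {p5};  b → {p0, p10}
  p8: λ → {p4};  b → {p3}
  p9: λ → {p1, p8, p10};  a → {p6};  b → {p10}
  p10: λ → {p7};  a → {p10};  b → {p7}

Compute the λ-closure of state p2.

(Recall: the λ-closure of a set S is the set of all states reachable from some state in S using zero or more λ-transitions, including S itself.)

Start with {p2}.
From p2 via λ: add p10.
From p10 via λ: add p7.
From p7 via λ: add p5.
No new states can be added; the closed set is {p2, p5, p7, p10}.

{p2, p5, p7, p10}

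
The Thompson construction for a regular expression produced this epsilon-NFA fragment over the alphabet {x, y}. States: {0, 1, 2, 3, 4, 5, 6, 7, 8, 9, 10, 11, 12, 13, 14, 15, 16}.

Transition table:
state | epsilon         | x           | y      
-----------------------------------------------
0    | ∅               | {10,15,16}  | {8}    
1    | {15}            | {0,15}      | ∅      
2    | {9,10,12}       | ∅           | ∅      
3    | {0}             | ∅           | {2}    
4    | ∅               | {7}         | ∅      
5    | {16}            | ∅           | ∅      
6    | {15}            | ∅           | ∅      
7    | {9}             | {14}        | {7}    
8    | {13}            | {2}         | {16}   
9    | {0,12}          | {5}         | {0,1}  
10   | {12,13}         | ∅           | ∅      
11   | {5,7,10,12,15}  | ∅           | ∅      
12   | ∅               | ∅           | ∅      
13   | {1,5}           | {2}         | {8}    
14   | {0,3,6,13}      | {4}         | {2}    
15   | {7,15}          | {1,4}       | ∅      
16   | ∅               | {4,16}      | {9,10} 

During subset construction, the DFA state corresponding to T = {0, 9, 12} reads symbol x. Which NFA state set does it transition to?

{0, 1, 5, 7, 9, 10, 12, 13, 15, 16}

0 on x → {10, 15, 16}.
9 on x → {5}.
No x-transition from 12.
Union after reading x: {5, 10, 15, 16}.
Now take the epsilon-closure:
From 10 via epsilon: add 12, 13.
From 15 via epsilon: add 7.
From 7 via epsilon: add 9.
From 13 via epsilon: add 1.
From 9 via epsilon: add 0.
No new states can be added; the closed set is {0, 1, 5, 7, 9, 10, 12, 13, 15, 16}.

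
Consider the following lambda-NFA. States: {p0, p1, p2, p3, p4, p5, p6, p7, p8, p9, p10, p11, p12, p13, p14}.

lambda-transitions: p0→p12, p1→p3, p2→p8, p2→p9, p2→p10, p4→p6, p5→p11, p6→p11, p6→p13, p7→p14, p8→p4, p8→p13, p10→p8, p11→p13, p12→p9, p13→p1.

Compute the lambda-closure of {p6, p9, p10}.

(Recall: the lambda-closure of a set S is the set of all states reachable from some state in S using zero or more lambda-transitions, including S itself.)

{p1, p3, p4, p6, p8, p9, p10, p11, p13}

Start with {p6, p9, p10}.
From p6 via lambda: add p11, p13.
From p10 via lambda: add p8.
From p8 via lambda: add p4.
From p13 via lambda: add p1.
From p1 via lambda: add p3.
No new states can be added; the closed set is {p1, p3, p4, p6, p8, p9, p10, p11, p13}.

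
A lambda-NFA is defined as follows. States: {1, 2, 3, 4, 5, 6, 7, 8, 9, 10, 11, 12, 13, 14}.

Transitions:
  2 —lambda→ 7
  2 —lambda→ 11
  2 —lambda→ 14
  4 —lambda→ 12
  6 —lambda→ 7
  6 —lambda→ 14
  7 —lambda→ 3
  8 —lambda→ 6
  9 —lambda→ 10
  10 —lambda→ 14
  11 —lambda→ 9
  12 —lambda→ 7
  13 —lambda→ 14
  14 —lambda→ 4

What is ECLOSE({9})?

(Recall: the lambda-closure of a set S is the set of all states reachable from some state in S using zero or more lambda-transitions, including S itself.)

{3, 4, 7, 9, 10, 12, 14}

Start with {9}.
From 9 via lambda: add 10.
From 10 via lambda: add 14.
From 14 via lambda: add 4.
From 4 via lambda: add 12.
From 12 via lambda: add 7.
From 7 via lambda: add 3.
No new states can be added; the closed set is {3, 4, 7, 9, 10, 12, 14}.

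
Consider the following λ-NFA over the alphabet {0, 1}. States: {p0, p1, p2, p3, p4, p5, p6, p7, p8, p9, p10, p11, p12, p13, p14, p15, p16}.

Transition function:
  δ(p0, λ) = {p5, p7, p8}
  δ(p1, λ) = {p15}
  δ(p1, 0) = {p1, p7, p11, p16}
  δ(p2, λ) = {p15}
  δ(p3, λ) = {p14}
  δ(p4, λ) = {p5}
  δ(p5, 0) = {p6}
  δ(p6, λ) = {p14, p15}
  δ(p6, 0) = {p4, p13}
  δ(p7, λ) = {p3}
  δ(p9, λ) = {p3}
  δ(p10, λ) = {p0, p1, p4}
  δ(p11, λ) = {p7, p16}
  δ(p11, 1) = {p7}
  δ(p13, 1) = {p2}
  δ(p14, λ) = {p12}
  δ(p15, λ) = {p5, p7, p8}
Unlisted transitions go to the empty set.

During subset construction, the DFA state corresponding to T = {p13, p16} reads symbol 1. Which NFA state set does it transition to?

p13 on 1 → {p2}.
No 1-transition from p16.
Union after reading 1: {p2}.
Now take the λ-closure:
From p2 via λ: add p15.
From p15 via λ: add p5, p7, p8.
From p7 via λ: add p3.
From p3 via λ: add p14.
From p14 via λ: add p12.
No new states can be added; the closed set is {p2, p3, p5, p7, p8, p12, p14, p15}.

{p2, p3, p5, p7, p8, p12, p14, p15}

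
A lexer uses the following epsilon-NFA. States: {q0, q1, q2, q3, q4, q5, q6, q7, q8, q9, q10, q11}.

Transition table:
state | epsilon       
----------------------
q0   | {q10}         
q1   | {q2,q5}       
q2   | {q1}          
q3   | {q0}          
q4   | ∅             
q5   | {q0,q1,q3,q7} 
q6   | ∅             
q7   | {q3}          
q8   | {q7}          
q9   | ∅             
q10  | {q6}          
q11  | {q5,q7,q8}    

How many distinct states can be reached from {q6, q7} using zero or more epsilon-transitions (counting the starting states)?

5

Start with {q6, q7}.
From q7 via epsilon: add q3.
From q3 via epsilon: add q0.
From q0 via epsilon: add q10.
epsilon-closure = {q0, q3, q6, q7, q10}, which has 5 states.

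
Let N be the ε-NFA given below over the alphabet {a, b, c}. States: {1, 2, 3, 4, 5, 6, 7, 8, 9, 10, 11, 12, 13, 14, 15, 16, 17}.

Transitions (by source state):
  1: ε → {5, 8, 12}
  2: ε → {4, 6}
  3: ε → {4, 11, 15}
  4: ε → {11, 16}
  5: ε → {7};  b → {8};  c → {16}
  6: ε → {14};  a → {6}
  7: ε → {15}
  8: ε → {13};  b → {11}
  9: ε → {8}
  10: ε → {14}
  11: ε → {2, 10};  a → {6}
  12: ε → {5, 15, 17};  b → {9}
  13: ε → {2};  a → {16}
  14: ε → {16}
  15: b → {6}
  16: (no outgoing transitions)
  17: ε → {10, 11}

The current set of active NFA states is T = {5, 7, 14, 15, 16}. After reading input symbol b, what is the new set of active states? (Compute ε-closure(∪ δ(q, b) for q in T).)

5 on b → {8}.
15 on b → {6}.
No b-transition from 7, 14, 16.
Union after reading b: {6, 8}.
Now take the ε-closure:
From 6 via ε: add 14.
From 8 via ε: add 13.
From 13 via ε: add 2.
From 14 via ε: add 16.
From 2 via ε: add 4.
From 4 via ε: add 11.
From 11 via ε: add 10.
No new states can be added; the closed set is {2, 4, 6, 8, 10, 11, 13, 14, 16}.

{2, 4, 6, 8, 10, 11, 13, 14, 16}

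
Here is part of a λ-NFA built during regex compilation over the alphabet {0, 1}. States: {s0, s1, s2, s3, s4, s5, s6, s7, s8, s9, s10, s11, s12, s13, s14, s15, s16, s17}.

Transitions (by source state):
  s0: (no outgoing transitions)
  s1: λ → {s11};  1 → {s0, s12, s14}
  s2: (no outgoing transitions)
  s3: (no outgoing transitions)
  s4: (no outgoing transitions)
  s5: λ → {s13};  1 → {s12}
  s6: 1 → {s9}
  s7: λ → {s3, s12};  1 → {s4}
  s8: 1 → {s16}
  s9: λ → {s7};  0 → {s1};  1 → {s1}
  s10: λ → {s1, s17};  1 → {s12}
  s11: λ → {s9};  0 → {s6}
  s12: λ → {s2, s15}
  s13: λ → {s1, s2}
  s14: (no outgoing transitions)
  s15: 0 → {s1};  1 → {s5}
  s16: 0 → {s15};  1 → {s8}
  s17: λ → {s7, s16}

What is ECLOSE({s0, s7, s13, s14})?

{s0, s1, s2, s3, s7, s9, s11, s12, s13, s14, s15}

Start with {s0, s7, s13, s14}.
From s7 via λ: add s3, s12.
From s13 via λ: add s1, s2.
From s1 via λ: add s11.
From s12 via λ: add s15.
From s11 via λ: add s9.
No new states can be added; the closed set is {s0, s1, s2, s3, s7, s9, s11, s12, s13, s14, s15}.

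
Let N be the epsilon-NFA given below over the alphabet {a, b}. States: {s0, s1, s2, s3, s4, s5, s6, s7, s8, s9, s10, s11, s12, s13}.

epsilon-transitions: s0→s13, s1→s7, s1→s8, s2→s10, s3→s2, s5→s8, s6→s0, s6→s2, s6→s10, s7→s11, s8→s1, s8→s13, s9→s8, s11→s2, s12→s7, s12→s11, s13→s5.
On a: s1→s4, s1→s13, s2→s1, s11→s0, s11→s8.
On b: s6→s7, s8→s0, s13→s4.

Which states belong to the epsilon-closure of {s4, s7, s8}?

{s1, s2, s4, s5, s7, s8, s10, s11, s13}

Start with {s4, s7, s8}.
From s7 via epsilon: add s11.
From s8 via epsilon: add s1, s13.
From s11 via epsilon: add s2.
From s13 via epsilon: add s5.
From s2 via epsilon: add s10.
No new states can be added; the closed set is {s1, s2, s4, s5, s7, s8, s10, s11, s13}.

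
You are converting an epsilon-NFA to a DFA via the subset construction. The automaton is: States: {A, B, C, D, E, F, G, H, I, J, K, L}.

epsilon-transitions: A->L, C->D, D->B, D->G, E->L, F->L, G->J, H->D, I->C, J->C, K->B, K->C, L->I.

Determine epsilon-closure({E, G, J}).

{B, C, D, E, G, I, J, L}

Start with {E, G, J}.
From E via epsilon: add L.
From J via epsilon: add C.
From C via epsilon: add D.
From L via epsilon: add I.
From D via epsilon: add B.
No new states can be added; the closed set is {B, C, D, E, G, I, J, L}.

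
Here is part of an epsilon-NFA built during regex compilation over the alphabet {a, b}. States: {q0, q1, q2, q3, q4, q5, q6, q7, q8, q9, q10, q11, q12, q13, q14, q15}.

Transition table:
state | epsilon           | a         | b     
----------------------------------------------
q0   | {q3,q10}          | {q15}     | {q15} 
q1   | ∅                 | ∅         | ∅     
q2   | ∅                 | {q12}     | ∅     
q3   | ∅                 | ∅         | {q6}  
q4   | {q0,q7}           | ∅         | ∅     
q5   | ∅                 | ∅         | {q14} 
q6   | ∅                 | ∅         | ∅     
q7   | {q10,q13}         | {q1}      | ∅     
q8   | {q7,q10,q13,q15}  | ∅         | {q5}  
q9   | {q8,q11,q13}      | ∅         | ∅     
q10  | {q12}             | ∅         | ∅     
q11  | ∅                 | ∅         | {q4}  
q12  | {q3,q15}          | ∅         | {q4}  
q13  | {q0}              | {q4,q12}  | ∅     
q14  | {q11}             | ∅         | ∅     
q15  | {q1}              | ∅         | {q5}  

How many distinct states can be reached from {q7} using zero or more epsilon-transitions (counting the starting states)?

8

Start with {q7}.
From q7 via epsilon: add q10, q13.
From q10 via epsilon: add q12.
From q13 via epsilon: add q0.
From q0 via epsilon: add q3.
From q12 via epsilon: add q15.
From q15 via epsilon: add q1.
epsilon-closure = {q0, q1, q3, q7, q10, q12, q13, q15}, which has 8 states.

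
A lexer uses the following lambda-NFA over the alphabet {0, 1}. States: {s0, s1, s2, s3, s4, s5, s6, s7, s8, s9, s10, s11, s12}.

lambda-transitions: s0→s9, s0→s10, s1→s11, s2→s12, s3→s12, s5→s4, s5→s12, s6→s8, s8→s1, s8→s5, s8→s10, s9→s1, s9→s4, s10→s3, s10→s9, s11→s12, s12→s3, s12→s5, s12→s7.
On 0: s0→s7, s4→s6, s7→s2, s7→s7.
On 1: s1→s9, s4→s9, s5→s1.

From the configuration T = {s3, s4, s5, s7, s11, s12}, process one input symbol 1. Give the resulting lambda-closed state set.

{s1, s3, s4, s5, s7, s9, s11, s12}

s4 on 1 → {s9}.
s5 on 1 → {s1}.
No 1-transition from s3, s7, s11, s12.
Union after reading 1: {s1, s9}.
Now take the lambda-closure:
From s1 via lambda: add s11.
From s9 via lambda: add s4.
From s11 via lambda: add s12.
From s12 via lambda: add s3, s5, s7.
No new states can be added; the closed set is {s1, s3, s4, s5, s7, s9, s11, s12}.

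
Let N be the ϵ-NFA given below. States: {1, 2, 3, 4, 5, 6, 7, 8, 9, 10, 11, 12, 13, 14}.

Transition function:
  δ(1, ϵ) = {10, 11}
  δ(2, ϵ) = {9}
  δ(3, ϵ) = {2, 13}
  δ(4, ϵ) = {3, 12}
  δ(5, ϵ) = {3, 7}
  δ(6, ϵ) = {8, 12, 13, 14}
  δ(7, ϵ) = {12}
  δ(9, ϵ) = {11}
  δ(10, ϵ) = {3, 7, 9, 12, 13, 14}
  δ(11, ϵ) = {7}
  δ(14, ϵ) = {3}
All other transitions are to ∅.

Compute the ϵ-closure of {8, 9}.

{7, 8, 9, 11, 12}

Start with {8, 9}.
From 9 via ϵ: add 11.
From 11 via ϵ: add 7.
From 7 via ϵ: add 12.
No new states can be added; the closed set is {7, 8, 9, 11, 12}.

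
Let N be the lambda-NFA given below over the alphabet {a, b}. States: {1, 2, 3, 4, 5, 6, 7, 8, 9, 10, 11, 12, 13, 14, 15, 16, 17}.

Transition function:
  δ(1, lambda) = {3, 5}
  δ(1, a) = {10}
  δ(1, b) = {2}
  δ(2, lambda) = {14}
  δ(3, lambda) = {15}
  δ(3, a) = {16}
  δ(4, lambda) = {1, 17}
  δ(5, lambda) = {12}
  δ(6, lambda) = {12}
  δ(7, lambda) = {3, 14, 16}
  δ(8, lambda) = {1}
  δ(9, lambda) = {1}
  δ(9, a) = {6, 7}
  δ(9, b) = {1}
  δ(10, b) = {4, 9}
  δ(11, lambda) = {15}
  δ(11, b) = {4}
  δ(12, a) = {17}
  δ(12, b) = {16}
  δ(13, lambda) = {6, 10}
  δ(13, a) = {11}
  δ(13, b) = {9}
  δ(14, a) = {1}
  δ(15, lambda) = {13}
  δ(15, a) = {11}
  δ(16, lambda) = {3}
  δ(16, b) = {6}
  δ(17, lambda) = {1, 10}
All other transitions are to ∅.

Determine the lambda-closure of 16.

Start with {16}.
From 16 via lambda: add 3.
From 3 via lambda: add 15.
From 15 via lambda: add 13.
From 13 via lambda: add 6, 10.
From 6 via lambda: add 12.
No new states can be added; the closed set is {3, 6, 10, 12, 13, 15, 16}.

{3, 6, 10, 12, 13, 15, 16}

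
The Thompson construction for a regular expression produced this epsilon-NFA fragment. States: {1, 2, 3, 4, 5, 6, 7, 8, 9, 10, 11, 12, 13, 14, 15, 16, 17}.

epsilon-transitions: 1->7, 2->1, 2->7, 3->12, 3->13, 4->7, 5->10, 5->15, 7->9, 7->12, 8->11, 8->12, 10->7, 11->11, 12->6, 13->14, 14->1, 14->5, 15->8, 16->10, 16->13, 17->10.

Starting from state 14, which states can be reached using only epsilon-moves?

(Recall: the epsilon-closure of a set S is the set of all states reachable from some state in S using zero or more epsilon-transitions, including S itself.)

{1, 5, 6, 7, 8, 9, 10, 11, 12, 14, 15}

Start with {14}.
From 14 via epsilon: add 1, 5.
From 1 via epsilon: add 7.
From 5 via epsilon: add 10, 15.
From 7 via epsilon: add 9, 12.
From 15 via epsilon: add 8.
From 8 via epsilon: add 11.
From 12 via epsilon: add 6.
No new states can be added; the closed set is {1, 5, 6, 7, 8, 9, 10, 11, 12, 14, 15}.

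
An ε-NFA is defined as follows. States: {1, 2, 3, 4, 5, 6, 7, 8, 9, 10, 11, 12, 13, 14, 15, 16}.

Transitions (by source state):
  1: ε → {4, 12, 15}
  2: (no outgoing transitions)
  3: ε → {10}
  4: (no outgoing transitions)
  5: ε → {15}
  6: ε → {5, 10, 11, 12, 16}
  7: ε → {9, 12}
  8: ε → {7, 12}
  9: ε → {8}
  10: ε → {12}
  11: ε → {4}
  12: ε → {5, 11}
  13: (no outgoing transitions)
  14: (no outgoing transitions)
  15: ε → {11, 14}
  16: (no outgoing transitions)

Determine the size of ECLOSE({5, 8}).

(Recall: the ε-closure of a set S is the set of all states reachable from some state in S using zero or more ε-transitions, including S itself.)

Start with {5, 8}.
From 5 via ε: add 15.
From 8 via ε: add 7, 12.
From 7 via ε: add 9.
From 12 via ε: add 11.
From 15 via ε: add 14.
From 11 via ε: add 4.
ε-closure = {4, 5, 7, 8, 9, 11, 12, 14, 15}, which has 9 states.

9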